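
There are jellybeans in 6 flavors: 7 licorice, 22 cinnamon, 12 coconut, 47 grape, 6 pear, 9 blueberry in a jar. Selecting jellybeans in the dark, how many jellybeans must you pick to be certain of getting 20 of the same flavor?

73

In the worst case we take at most 19 of each flavor, but all 7 licorice, all 12 coconut, all 6 pear, and all 9 blueberry (fewer than 19), giving 7 + 19 + 12 + 19 + 6 + 9 = 72.
One more jellybean then forces some flavor to 20, so 72 + 1 = 73.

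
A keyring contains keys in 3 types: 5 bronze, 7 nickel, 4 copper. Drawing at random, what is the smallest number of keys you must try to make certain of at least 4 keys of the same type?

10

Treat the 3 types as pigeonholes.
The worst case takes 3 keys of each type without reaching 4 of any: 3 × 3 = 9.
The next key must bring some type to 4, so 9 + 1 = 10.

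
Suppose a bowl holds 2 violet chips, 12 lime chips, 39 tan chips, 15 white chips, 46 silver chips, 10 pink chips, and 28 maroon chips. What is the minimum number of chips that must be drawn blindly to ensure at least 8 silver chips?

The worst case draws every non-silver chip first: 2 + 12 + 39 + 15 + 10 + 28 = 106.
The next 8 draws are then forced to be silver, giving 106 + 8 = 114.

114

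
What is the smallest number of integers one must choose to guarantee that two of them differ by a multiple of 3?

Two integers differ by a multiple of 3 exactly when they share a remainder mod 3.
There are 3 residue classes mod 3, so 3 integers can all lie in distinct classes.
One more integer must repeat a residue, giving a difference divisible by 3. So n = 3 + 1 = 4.

4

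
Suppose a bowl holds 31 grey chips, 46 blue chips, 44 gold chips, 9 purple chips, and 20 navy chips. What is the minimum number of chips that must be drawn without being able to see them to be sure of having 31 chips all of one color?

Treat the 5 colors as pigeonholes.
In the worst case we take at most 30 of each color, but all 9 purple and all 20 navy (fewer than 30), giving 30 + 30 + 30 + 9 + 20 = 119.
One more chip then forces some color to 31, so 119 + 1 = 120.

120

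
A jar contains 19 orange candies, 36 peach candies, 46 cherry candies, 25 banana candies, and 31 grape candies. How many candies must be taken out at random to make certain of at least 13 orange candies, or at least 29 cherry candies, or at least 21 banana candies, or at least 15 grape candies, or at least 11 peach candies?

Each of the 5 flavors has its own threshold; avoid all of them simultaneously.
The worst case stops just short of every target: 12 orange, 10 peach, 28 cherry, 20 banana, 14 grape — 12 + 10 + 28 + 20 + 14 = 84 candies.
One more candy must push some flavor to its target, so 84 + 1 = 85.

85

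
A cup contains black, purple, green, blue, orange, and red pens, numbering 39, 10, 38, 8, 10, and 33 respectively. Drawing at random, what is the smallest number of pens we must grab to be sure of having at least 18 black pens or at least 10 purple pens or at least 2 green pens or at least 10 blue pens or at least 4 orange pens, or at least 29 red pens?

67

The worst case stops just short of every target: 17 black, 9 purple, 1 green, all 8 blue, 3 orange, 28 red — 17 + 9 + 1 + 8 + 3 + 28 = 66 pens.
One more pen must push some ink color to its target, so 66 + 1 = 67.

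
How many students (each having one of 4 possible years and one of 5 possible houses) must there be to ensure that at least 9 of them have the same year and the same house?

There are 4 × 5 = 20 (year, house) combinations acting as pigeonholes.
With 20 × 8 = 160 students we could place exactly 8 in each, with no (year, house) pair reaching 9.
One more forces some (year, house) pair to hold 9, so 160 + 1 = 161.

161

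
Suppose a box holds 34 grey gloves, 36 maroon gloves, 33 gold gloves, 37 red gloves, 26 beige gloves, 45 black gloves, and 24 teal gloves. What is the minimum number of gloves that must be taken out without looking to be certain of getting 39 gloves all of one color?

In the worst case we take at most 38 of each color, but all 34 grey, all 36 maroon, all 33 gold, all 37 red, all 26 beige, and all 24 teal (fewer than 38), giving 34 + 36 + 33 + 37 + 26 + 38 + 24 = 228.
One more glove then forces some color to 39, so 228 + 1 = 229.

229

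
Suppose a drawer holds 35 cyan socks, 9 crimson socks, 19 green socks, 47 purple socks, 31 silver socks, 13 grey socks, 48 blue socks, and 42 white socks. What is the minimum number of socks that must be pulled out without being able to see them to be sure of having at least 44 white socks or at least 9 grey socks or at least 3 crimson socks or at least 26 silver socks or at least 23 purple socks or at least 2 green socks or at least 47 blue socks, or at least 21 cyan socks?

Each of the 8 colors has its own threshold; avoid all of them simultaneously.
The worst case stops just short of every target: 20 cyan, 2 crimson, 1 green, 22 purple, 25 silver, 8 grey, 46 blue, all 42 white — 20 + 2 + 1 + 22 + 25 + 8 + 46 + 42 = 166 socks.
One more sock must push some color to its target, so 166 + 1 = 167.

167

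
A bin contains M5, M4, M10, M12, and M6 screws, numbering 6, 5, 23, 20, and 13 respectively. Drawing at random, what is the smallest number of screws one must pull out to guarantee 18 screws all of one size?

In the worst case we take at most 17 of each size, but all 6 M5, all 5 M4, and all 13 M6 (fewer than 17), giving 6 + 5 + 17 + 17 + 13 = 58.
One more screw then forces some size to 18, so 58 + 1 = 59.

59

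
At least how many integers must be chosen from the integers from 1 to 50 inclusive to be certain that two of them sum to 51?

26

Partition {1, …, 50} into 25 pairs: {1,50}, {2,49}, …, {25,26}.
Choosing 25 integers — say the integers 1 through 25 — takes one from each pair and avoids the property.
Choosing 26 forces two into the same pair by pigeonhole, and those sum to 51. So 26.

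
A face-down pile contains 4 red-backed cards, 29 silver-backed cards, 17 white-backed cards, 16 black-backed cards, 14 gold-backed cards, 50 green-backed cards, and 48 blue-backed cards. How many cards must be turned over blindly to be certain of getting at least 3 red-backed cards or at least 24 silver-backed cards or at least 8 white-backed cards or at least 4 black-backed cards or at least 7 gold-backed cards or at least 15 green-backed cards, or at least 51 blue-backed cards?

104

The worst case stops just short of every target: 2 red-backed, 23 silver-backed, 7 white-backed, 3 black-backed, 6 gold-backed, 14 green-backed, all 48 blue-backed — 2 + 23 + 7 + 3 + 6 + 14 + 48 = 103 cards.
One more card must push some back color to its target, so 103 + 1 = 104.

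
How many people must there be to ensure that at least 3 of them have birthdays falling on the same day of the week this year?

15

There are 7 days of the week acting as pigeonholes.
With 7 × 2 = 14 people we could place exactly 2 in each, with no class reaching 3.
One more forces some class to hold 3, so 14 + 1 = 15.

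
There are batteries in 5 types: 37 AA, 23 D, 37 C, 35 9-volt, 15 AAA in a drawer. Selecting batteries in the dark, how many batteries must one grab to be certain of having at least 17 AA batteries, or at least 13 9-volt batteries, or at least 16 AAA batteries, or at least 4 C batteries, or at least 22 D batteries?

68

The worst case stops just short of every target: 16 AA, 21 D, 3 C, 12 9-volt, 15 AAA — 16 + 21 + 3 + 12 + 15 = 67 batteries.
One more battery must push some type to its target, so 67 + 1 = 68.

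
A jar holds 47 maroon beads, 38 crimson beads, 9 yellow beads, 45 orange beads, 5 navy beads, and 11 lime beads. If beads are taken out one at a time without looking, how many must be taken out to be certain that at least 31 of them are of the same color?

116

Treat the 6 colors as pigeonholes.
In the worst case we take at most 30 of each color, but all 9 yellow, all 5 navy, and all 11 lime (fewer than 30), giving 30 + 30 + 9 + 30 + 5 + 11 = 115.
One more bead then forces some color to 31, so 115 + 1 = 116.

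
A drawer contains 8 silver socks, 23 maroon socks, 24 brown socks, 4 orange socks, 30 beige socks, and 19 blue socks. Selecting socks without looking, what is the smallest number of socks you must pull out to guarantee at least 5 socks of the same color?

Treat the 6 colors as pigeonholes.
The worst case takes 4 socks of each color without reaching 5 of any: 6 × 4 = 24.
The next sock must bring some color to 5, so 24 + 1 = 25.

25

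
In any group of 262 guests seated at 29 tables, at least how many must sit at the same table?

10

The 262 guests fall into 29 tables.
If each of the 29 tables held at most 9, the total would be at most 29 × 9 = 261 < 262, a contradiction.
So at least one holds ⌈262/29⌉ = 10.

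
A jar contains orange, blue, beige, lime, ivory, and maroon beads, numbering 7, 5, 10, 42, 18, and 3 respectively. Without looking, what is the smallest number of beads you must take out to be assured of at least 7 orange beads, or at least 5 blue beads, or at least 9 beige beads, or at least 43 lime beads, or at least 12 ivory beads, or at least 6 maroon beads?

75

The worst case stops just short of every target: 6 orange, 4 blue, 8 beige, 42 lime, 11 ivory, all 3 maroon — 6 + 4 + 8 + 42 + 11 + 3 = 74 beads.
One more bead must push some color to its target, so 74 + 1 = 75.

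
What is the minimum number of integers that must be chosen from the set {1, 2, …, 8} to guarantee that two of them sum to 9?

Partition {1, …, 8} into 4 pairs: {1,8}, {2,7}, …, {4,5}.
Choosing 4 integers — say the integers 1 through 4 — takes one from each pair and avoids the property.
Choosing 5 forces two into the same pair by pigeonhole, and those sum to 9. So 5.

5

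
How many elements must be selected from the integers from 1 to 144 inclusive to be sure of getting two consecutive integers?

73

Partition {1, …, 144} into 72 pairs: {1,2}, {3,4}, …, {143,144}.
Choosing 72 integers — say the 72 even numbers 2, 4, …, 144 — takes one from each pair and avoids the property.
Choosing 73 forces two into the same pair by pigeonhole, and those are consecutive. So 73.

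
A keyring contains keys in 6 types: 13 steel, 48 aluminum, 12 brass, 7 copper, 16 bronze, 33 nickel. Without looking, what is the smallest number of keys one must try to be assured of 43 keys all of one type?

In the worst case we take at most 42 of each type, but all 13 steel, all 12 brass, all 7 copper, all 16 bronze, and all 33 nickel (fewer than 42), giving 13 + 42 + 12 + 7 + 16 + 33 = 123.
One more key then forces some type to 43, so 123 + 1 = 124.

124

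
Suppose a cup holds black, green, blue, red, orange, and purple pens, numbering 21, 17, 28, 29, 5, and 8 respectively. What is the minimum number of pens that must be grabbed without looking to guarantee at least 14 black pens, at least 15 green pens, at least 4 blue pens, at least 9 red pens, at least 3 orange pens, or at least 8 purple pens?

48

The worst case stops just short of every target: 13 black, 14 green, 3 blue, 8 red, 2 orange, 7 purple — 13 + 14 + 3 + 8 + 2 + 7 = 47 pens.
One more pen must push some ink color to its target, so 47 + 1 = 48.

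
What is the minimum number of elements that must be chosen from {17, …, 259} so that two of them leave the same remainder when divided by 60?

Use the pigeonhole principle on residue classes: group the integers by remainder mod 60; there are 60 residue classes, each nonempty in this range.
Choosing one from each class (60 integers) avoids any shared remainder.
One more choice must repeat a class, so two differ by a multiple of 60. Hence 60 + 1 = 61.

61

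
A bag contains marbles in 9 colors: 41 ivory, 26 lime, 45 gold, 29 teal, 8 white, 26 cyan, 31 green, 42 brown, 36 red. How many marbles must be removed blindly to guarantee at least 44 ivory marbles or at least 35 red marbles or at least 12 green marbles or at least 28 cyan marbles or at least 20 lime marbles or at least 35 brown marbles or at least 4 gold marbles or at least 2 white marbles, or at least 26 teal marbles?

The worst case stops just short of every target: all 41 ivory, 19 lime, 3 gold, 25 teal, 1 white, all 26 cyan, 11 green, 34 brown, 34 red — 41 + 19 + 3 + 25 + 1 + 26 + 11 + 34 + 34 = 194 marbles.
One more marble must push some color to its target, so 194 + 1 = 195.

195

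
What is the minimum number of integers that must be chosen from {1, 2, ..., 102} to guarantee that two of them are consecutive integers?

52

Partition {1, …, 102} into 51 pairs: {1,2}, {3,4}, …, {101,102}.
Choosing 51 integers — say the 51 even numbers 2, 4, …, 102 — takes one from each pair and avoids the property.
Choosing 52 forces two into the same pair by pigeonhole, and those are consecutive. So 52.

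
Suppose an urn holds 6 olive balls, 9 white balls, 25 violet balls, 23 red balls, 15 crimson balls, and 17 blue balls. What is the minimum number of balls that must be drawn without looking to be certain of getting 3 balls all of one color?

13

The worst case takes 2 balls of each color without reaching 3 of any: 6 × 2 = 12.
The next ball must bring some color to 3, so 12 + 1 = 13.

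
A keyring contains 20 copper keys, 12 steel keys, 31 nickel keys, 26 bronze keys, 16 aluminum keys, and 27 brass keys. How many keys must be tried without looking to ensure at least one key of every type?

121

The hardest type to obtain is steel: we could draw every other key first — 132 − 12 = 120 keys — without a single steel one.
The next draw must be steel, so 120 + 1 = 121.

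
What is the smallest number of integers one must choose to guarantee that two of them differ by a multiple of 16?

Two integers differ by a multiple of 16 exactly when they share a remainder mod 16.
There are 16 residue classes mod 16, so 16 integers can all lie in distinct classes.
One more integer must repeat a residue, giving a difference divisible by 16. So n = 16 + 1 = 17.

17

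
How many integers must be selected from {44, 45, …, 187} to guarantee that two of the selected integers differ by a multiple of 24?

25

Group the integers by remainder mod 24; there are 24 residue classes, each nonempty in this range.
Choosing one from each class (24 integers) avoids any shared remainder.
One more choice must repeat a class, so two differ by a multiple of 24. Hence 24 + 1 = 25.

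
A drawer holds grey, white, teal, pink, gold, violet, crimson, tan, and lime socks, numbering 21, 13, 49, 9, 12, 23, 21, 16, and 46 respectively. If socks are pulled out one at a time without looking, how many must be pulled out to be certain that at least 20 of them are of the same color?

146

In the worst case we take at most 19 of each color, but all 13 white, all 9 pink, all 12 gold, and all 16 tan (fewer than 19), giving 19 + 13 + 19 + 9 + 12 + 19 + 19 + 16 + 19 = 145.
One more sock then forces some color to 20, so 145 + 1 = 146.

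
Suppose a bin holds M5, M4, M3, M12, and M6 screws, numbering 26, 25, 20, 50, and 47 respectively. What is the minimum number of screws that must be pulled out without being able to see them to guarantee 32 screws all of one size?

In the worst case we take at most 31 of each size, but all 26 M5, all 25 M4, and all 20 M3 (fewer than 31), giving 26 + 25 + 20 + 31 + 31 = 133.
One more screw then forces some size to 32, so 133 + 1 = 134.

134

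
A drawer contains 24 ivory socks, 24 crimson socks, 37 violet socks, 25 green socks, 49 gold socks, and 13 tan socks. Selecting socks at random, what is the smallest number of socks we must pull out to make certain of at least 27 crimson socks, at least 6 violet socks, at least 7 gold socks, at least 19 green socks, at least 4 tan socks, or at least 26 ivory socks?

The worst case stops just short of every target: all 24 ivory, all 24 crimson, 5 violet, 18 green, 6 gold, 3 tan — 24 + 24 + 5 + 18 + 6 + 3 = 80 socks.
One more sock must push some color to its target, so 80 + 1 = 81.

81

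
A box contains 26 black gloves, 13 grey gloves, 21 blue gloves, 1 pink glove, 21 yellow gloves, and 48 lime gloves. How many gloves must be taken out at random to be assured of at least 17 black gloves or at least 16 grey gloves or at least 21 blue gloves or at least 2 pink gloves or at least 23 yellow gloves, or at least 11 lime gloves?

The worst case stops just short of every target: 16 black, all 13 grey, 20 blue, 1 pink, all 21 yellow, 10 lime — 16 + 13 + 20 + 1 + 21 + 10 = 81 gloves.
One more glove must push some color to its target, so 81 + 1 = 82.

82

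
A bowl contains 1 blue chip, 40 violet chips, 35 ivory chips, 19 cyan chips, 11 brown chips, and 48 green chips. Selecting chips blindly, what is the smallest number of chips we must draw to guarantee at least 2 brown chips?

145

To avoid brown chips as long as possible, exhaust the other 5 colors first.
The worst case draws every non-brown chip first: 1 + 40 + 35 + 19 + 48 = 143.
The next 2 draws are then forced to be brown, giving 143 + 2 = 145.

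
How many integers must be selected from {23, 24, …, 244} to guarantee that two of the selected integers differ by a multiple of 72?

Group the integers by remainder mod 72; there are 72 residue classes, each nonempty in this range.
Choosing one from each class (72 integers) avoids any shared remainder.
One more choice must repeat a class, so two differ by a multiple of 72. Hence 72 + 1 = 73.

73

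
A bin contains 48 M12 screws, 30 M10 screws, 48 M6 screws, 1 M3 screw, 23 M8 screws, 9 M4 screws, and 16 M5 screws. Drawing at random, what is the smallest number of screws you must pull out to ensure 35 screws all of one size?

148

Treat the 7 sizes as pigeonholes.
In the worst case we take at most 34 of each size, but all 30 M10, all 1 M3, all 23 M8, all 9 M4, and all 16 M5 (fewer than 34), giving 34 + 30 + 34 + 1 + 23 + 9 + 16 = 147.
One more screw then forces some size to 35, so 147 + 1 = 148.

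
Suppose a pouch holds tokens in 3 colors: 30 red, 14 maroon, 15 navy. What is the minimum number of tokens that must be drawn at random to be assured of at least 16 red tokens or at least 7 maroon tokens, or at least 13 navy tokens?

The worst case stops just short of every target: 15 red, 6 maroon, 12 navy — 15 + 6 + 12 = 33 tokens.
One more token must push some color to its target, so 33 + 1 = 34.

34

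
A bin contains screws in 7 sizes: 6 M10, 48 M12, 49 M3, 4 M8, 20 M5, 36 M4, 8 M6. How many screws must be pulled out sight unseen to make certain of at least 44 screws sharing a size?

161

In the worst case we take at most 43 of each size, but all 6 M10, all 4 M8, all 20 M5, all 36 M4, and all 8 M6 (fewer than 43), giving 6 + 43 + 43 + 4 + 20 + 36 + 8 = 160.
One more screw then forces some size to 44, so 160 + 1 = 161.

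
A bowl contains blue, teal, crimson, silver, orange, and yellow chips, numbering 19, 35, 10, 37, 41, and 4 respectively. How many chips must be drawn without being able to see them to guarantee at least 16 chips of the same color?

75

In the worst case we take at most 15 of each color, but all 10 crimson and all 4 yellow (fewer than 15), giving 15 + 15 + 10 + 15 + 15 + 4 = 74.
One more chip then forces some color to 16, so 74 + 1 = 75.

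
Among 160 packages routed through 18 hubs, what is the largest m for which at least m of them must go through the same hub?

9

If each of the 18 hubs held at most 8, the total would be at most 18 × 8 = 144 < 160, a contradiction.
So at least one holds ⌈160/18⌉ = 9.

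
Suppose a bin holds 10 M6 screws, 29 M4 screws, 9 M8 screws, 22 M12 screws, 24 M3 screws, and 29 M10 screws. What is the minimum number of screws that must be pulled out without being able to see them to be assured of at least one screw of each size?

The hardest size to obtain is M8: we could draw every other screw first — 123 − 9 = 114 screws — without a single M8 one.
The next draw must be M8, so 114 + 1 = 115.

115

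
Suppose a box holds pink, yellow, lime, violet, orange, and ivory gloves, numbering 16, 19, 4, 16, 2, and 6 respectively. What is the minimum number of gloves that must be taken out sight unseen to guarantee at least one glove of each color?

The hardest color to obtain is orange: we could draw every other glove first — 63 − 2 = 61 gloves — without a single orange one.
The next draw must be orange, so 61 + 1 = 62.

62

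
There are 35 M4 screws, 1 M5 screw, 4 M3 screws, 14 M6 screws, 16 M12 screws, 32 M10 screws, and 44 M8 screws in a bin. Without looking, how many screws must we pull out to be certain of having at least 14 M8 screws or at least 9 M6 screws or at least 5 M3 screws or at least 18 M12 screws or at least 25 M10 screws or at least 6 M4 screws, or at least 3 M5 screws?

The worst case stops just short of every target: 5 M4, all 1 M5, 4 M3, 8 M6, all 16 M12, 24 M10, 13 M8 — 5 + 1 + 4 + 8 + 16 + 24 + 13 = 71 screws.
One more screw must push some size to its target, so 71 + 1 = 72.

72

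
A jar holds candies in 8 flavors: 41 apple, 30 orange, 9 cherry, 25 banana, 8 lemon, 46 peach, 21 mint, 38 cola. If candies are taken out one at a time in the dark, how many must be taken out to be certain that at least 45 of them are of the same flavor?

217

Treat the 8 flavors as pigeonholes.
In the worst case we take at most 44 of each flavor, but all 41 apple, all 30 orange, all 9 cherry, all 25 banana, all 8 lemon, all 21 mint, and all 38 cola (fewer than 44), giving 41 + 30 + 9 + 25 + 8 + 44 + 21 + 38 = 216.
One more candy then forces some flavor to 45, so 216 + 1 = 217.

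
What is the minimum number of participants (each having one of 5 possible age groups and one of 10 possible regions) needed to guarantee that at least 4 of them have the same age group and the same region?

151

There are 5 × 10 = 50 (age group, region) combinations acting as pigeonholes.
With 50 × 3 = 150 participants we could place exactly 3 in each, with no (age group, region) pair reaching 4.
One more forces some (age group, region) pair to hold 4, so 150 + 1 = 151.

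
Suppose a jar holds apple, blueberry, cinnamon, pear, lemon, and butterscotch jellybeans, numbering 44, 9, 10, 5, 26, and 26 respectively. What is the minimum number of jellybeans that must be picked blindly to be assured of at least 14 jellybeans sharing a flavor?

64

Treat the 6 flavors as pigeonholes.
In the worst case we take at most 13 of each flavor, but all 9 blueberry, all 10 cinnamon, and all 5 pear (fewer than 13), giving 13 + 9 + 10 + 5 + 13 + 13 = 63.
One more jellybean then forces some flavor to 14, so 63 + 1 = 64.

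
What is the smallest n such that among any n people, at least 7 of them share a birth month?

There are 12 months of the year acting as pigeonholes.
With 12 × 6 = 72 people we could place exactly 6 in each, with no class reaching 7.
One more forces some class to hold 7, so 72 + 1 = 73.

73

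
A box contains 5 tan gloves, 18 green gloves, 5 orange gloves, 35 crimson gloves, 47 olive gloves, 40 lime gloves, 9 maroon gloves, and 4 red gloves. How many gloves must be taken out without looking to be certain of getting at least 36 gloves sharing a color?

In the worst case we take at most 35 of each color, but all 5 tan, all 18 green, all 5 orange, all 9 maroon, and all 4 red (fewer than 35), giving 5 + 18 + 5 + 35 + 35 + 35 + 9 + 4 = 146.
One more glove then forces some color to 36, so 146 + 1 = 147.

147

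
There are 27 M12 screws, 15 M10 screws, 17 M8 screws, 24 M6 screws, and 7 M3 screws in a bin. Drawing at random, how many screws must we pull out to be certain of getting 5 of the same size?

Treat the 5 sizes as pigeonholes.
The worst case takes 4 screws of each size without reaching 5 of any: 5 × 4 = 20.
The next screw must bring some size to 5, so 20 + 1 = 21.

21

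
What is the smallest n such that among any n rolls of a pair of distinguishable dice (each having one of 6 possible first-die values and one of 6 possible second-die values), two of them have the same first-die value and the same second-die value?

There are 6 × 6 = 36 (first-die value, second-die value) combinations acting as pigeonholes.
With 36 rolls of a pair of distinguishable dice we could place one in each, avoiding any repeat.
One more forces some (first-die value, second-die value) pair to hold 2, so 36 + 1 = 37.

37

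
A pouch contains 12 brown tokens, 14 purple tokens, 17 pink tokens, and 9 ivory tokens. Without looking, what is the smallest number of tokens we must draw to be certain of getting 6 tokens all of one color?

The worst case takes 5 tokens of each color without reaching 6 of any: 4 × 5 = 20.
The next token must bring some color to 6, so 20 + 1 = 21.

21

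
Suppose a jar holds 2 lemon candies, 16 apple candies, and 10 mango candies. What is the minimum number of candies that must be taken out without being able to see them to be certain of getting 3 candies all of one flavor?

7

Treat the 3 flavors as pigeonholes.
The worst case takes 2 candies of each flavor without reaching 3 of any: 3 × 2 = 6.
The next candy must bring some flavor to 3, so 6 + 1 = 7.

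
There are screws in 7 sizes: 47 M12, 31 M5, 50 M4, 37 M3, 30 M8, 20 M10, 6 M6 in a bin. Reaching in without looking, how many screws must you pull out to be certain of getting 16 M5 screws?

The worst case draws every non-M5 screw first: 47 + 50 + 37 + 30 + 20 + 6 = 190.
The next 16 draws are then forced to be M5, giving 190 + 16 = 206.

206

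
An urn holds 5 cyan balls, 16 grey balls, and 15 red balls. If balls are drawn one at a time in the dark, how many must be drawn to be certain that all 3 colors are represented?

32

The hardest color to obtain is cyan: we could draw every other ball first — 36 − 5 = 31 balls — without a single cyan one.
The next draw must be cyan, so 31 + 1 = 32.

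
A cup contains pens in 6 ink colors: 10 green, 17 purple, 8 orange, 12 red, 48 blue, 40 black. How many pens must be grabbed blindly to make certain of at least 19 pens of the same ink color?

Treat the 6 ink colors as pigeonholes.
In the worst case we take at most 18 of each ink color, but all 10 green, all 17 purple, all 8 orange, and all 12 red (fewer than 18), giving 10 + 17 + 8 + 12 + 18 + 18 = 83.
One more pen then forces some ink color to 19, so 83 + 1 = 84.

84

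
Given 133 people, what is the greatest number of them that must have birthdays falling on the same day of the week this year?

19

The 133 people fall into 7 days of the week.
If each of the 7 days of the week held at most 18, the total would be at most 7 × 18 = 126 < 133, a contradiction.
So at least one holds ⌈133/7⌉ = 19.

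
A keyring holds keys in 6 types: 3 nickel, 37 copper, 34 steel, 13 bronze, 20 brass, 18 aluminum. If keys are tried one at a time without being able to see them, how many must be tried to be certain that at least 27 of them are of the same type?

107

Treat the 6 types as pigeonholes.
In the worst case we take at most 26 of each type, but all 3 nickel, all 13 bronze, all 20 brass, and all 18 aluminum (fewer than 26), giving 3 + 26 + 26 + 13 + 20 + 18 = 106.
One more key then forces some type to 27, so 106 + 1 = 107.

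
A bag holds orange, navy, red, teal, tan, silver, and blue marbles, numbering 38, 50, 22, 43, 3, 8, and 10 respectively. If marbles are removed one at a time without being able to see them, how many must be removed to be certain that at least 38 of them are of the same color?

155

In the worst case we take at most 37 of each color, but all 22 red, all 3 tan, all 8 silver, and all 10 blue (fewer than 37), giving 37 + 37 + 22 + 37 + 3 + 8 + 10 = 154.
One more marble then forces some color to 38, so 154 + 1 = 155.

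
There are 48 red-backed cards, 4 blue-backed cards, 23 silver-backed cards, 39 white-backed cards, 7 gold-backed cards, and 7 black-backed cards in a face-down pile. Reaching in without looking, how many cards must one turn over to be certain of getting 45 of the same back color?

In the worst case we take at most 44 of each back color, but all 4 blue-backed, all 23 silver-backed, all 39 white-backed, all 7 gold-backed, and all 7 black-backed (fewer than 44), giving 44 + 4 + 23 + 39 + 7 + 7 = 124.
One more card then forces some back color to 45, so 124 + 1 = 125.

125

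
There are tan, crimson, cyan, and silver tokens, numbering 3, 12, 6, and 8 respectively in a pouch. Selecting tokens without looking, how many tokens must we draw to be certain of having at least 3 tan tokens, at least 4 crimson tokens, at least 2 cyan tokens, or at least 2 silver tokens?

8

Each of the 4 colors has its own threshold; avoid all of them simultaneously.
The worst case stops just short of every target: 2 tan, 3 crimson, 1 cyan, 1 silver — 2 + 3 + 1 + 1 = 7 tokens.
One more token must push some color to its target, so 7 + 1 = 8.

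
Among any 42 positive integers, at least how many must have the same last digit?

There are 10 possible last digits, which serve as the pigeonholes.
If each of the 10 possible last digits held at most 4, the total would be at most 10 × 4 = 40 < 42, a contradiction.
So at least one holds ⌈42/10⌉ = 5.

5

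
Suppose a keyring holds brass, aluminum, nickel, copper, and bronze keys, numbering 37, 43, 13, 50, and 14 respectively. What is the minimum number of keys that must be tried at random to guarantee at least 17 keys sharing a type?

76

In the worst case we take at most 16 of each type, but all 13 nickel and all 14 bronze (fewer than 16), giving 16 + 16 + 13 + 16 + 14 = 75.
One more key then forces some type to 17, so 75 + 1 = 76.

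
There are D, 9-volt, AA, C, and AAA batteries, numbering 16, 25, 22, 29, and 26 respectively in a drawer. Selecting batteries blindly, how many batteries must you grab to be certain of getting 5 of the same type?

21

Treat the 5 types as pigeonholes.
The worst case takes 4 batteries of each type without reaching 5 of any: 5 × 4 = 20.
The next battery must bring some type to 5, so 20 + 1 = 21.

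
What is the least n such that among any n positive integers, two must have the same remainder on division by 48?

Use the pigeonhole principle on residue classes: two integers differ by a multiple of 48 exactly when they share a remainder mod 48.
There are 48 residue classes mod 48, so 48 integers can all lie in distinct classes.
One more integer must repeat a residue, giving a difference divisible by 48. So n = 48 + 1 = 49.

49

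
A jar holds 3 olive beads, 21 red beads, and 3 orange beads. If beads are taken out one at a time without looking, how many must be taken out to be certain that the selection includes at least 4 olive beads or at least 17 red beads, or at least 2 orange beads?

Each of the 3 colors has its own threshold; avoid all of them simultaneously.
The worst case stops just short of every target: 3 olive, 16 red, 1 orange — 3 + 16 + 1 = 20 beads.
One more bead must push some color to its target, so 20 + 1 = 21.

21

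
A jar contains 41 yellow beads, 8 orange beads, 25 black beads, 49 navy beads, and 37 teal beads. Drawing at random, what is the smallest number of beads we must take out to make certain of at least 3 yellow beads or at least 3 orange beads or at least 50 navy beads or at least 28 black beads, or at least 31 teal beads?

109

Each of the 5 colors has its own threshold; avoid all of them simultaneously.
The worst case stops just short of every target: 2 yellow, 2 orange, all 25 black, 49 navy, 30 teal — 2 + 2 + 25 + 49 + 30 = 108 beads.
One more bead must push some color to its target, so 108 + 1 = 109.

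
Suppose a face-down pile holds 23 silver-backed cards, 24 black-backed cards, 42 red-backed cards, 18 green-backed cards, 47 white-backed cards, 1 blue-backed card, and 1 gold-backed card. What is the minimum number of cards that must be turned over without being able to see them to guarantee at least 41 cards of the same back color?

148

Treat the 7 back colors as pigeonholes.
In the worst case we take at most 40 of each back color, but all 23 silver-backed, all 24 black-backed, all 18 green-backed, all 1 blue-backed, and all 1 gold-backed (fewer than 40), giving 23 + 24 + 40 + 18 + 40 + 1 + 1 = 147.
One more card then forces some back color to 41, so 147 + 1 = 148.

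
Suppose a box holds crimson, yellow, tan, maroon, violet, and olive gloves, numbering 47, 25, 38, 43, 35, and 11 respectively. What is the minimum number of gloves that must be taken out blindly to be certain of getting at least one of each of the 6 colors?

189

The hardest color to obtain is olive: we could draw every other glove first — 199 − 11 = 188 gloves — without a single olive one.
The next draw must be olive, so 188 + 1 = 189.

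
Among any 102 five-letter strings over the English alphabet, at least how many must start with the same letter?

4

The 102 five-letter strings over the English alphabet fall into 26 possible first letters.
If each of the 26 possible first letters held at most 3, the total would be at most 26 × 3 = 78 < 102, a contradiction.
So at least one holds ⌈102/26⌉ = 4.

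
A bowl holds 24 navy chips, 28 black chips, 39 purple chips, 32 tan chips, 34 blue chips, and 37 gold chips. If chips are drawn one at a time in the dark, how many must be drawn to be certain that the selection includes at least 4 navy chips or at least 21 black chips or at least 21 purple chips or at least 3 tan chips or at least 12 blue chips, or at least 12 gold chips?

Each of the 6 colors has its own threshold; avoid all of them simultaneously.
The worst case stops just short of every target: 3 navy, 20 black, 20 purple, 2 tan, 11 blue, 11 gold — 3 + 20 + 20 + 2 + 11 + 11 = 67 chips.
One more chip must push some color to its target, so 67 + 1 = 68.

68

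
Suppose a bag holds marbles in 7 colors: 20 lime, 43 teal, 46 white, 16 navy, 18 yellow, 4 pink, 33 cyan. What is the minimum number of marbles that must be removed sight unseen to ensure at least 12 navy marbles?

176

The worst case draws every non-navy marble first: 20 + 43 + 46 + 18 + 4 + 33 = 164.
The next 12 draws are then forced to be navy, giving 164 + 12 = 176.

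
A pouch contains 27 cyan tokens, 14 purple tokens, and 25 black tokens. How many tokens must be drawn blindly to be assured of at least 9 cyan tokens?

48

The worst case draws every non-cyan token first: 14 + 25 = 39.
The next 9 draws are then forced to be cyan, giving 39 + 9 = 48.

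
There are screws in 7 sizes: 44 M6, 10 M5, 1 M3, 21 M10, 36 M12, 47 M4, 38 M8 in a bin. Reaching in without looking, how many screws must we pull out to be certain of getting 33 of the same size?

Treat the 7 sizes as pigeonholes.
In the worst case we take at most 32 of each size, but all 10 M5, all 1 M3, and all 21 M10 (fewer than 32), giving 32 + 10 + 1 + 21 + 32 + 32 + 32 = 160.
One more screw then forces some size to 33, so 160 + 1 = 161.

161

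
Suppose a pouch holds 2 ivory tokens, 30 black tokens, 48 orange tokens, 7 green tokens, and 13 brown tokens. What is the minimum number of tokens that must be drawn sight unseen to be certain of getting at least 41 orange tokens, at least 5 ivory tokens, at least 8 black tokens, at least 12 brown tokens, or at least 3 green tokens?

63

Each of the 5 colors has its own threshold; avoid all of them simultaneously.
The worst case stops just short of every target: all 2 ivory, 7 black, 40 orange, 2 green, 11 brown — 2 + 7 + 40 + 2 + 11 = 62 tokens.
One more token must push some color to its target, so 62 + 1 = 63.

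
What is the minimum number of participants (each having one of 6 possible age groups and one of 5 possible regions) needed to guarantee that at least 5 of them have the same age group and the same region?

121

There are 6 × 5 = 30 (age group, region) combinations acting as pigeonholes.
With 30 × 4 = 120 participants we could place exactly 4 in each, with no (age group, region) pair reaching 5.
One more forces some (age group, region) pair to hold 5, so 120 + 1 = 121.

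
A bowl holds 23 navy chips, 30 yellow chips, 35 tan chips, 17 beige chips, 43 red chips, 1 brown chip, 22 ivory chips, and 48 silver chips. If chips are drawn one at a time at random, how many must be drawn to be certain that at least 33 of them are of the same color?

In the worst case we take at most 32 of each color, but all 23 navy, all 30 yellow, all 17 beige, all 1 brown, and all 22 ivory (fewer than 32), giving 23 + 30 + 32 + 17 + 32 + 1 + 22 + 32 = 189.
One more chip then forces some color to 33, so 189 + 1 = 190.

190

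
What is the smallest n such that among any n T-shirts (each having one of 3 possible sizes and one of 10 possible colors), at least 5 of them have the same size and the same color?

121

There are 3 × 10 = 30 (size, color) combinations acting as pigeonholes.
With 30 × 4 = 120 T-shirts we could place exactly 4 in each, with no (size, color) pair reaching 5.
One more forces some (size, color) pair to hold 5, so 120 + 1 = 121.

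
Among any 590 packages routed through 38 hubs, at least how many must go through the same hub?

16

The 590 packages fall into 38 hubs.
If each of the 38 hubs held at most 15, the total would be at most 38 × 15 = 570 < 590, a contradiction.
So at least one holds ⌈590/38⌉ = 16.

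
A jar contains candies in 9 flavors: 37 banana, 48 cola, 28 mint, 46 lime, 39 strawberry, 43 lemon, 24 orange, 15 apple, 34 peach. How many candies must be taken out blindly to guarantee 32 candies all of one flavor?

254

In the worst case we take at most 31 of each flavor, but all 28 mint, all 24 orange, and all 15 apple (fewer than 31), giving 31 + 31 + 28 + 31 + 31 + 31 + 24 + 15 + 31 = 253.
One more candy then forces some flavor to 32, so 253 + 1 = 254.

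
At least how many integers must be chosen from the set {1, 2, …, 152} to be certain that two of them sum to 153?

Partition {1, …, 152} into 76 pairs: {1,152}, {2,151}, …, {76,77}.
Choosing 76 integers — say the integers 1 through 76 — takes one from each pair and avoids the property.
Choosing 77 forces two into the same pair by pigeonhole, and those sum to 153. So 77.

77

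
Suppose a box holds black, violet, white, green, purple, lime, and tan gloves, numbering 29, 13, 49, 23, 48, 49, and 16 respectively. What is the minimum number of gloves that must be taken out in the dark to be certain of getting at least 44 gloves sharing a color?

In the worst case we take at most 43 of each color, but all 29 black, all 13 violet, all 23 green, and all 16 tan (fewer than 43), giving 29 + 13 + 43 + 23 + 43 + 43 + 16 = 210.
One more glove then forces some color to 44, so 210 + 1 = 211.

211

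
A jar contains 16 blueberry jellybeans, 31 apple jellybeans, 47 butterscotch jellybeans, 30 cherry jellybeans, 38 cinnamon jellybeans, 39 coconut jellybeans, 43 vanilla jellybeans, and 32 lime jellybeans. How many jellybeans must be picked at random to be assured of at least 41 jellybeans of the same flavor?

In the worst case we take at most 40 of each flavor, but all 16 blueberry, all 31 apple, all 30 cherry, all 38 cinnamon, all 39 coconut, and all 32 lime (fewer than 40), giving 16 + 31 + 40 + 30 + 38 + 39 + 40 + 32 = 266.
One more jellybean then forces some flavor to 41, so 266 + 1 = 267.

267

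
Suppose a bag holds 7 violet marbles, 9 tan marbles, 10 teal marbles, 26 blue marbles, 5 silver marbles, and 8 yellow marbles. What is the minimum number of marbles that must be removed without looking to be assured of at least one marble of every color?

61

The hardest color to obtain is silver: we could draw every other marble first — 65 − 5 = 60 marbles — without a single silver one.
The next draw must be silver, so 60 + 1 = 61.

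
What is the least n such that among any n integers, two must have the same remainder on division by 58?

Two integers differ by a multiple of 58 exactly when they share a remainder mod 58.
There are 58 residue classes mod 58, so 58 integers can all lie in distinct classes.
One more integer must repeat a residue, giving a difference divisible by 58. So n = 58 + 1 = 59.

59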